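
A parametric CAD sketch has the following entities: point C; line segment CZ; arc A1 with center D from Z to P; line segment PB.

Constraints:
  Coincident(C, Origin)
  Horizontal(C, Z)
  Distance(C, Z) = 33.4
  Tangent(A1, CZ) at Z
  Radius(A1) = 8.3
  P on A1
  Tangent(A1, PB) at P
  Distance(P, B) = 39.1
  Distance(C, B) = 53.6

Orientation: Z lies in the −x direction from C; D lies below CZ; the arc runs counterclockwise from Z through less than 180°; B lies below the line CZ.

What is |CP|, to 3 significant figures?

42.6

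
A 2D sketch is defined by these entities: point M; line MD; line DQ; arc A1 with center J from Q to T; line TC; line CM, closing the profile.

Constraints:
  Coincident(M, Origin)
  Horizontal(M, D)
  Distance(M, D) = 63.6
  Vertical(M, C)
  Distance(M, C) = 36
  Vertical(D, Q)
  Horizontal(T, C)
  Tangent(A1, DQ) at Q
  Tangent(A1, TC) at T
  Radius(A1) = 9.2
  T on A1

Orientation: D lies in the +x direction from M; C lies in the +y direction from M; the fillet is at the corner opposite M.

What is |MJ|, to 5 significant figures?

60.643

MC is vertical with |MC| = 36.0 and C on the +y side, so C = (0.0000, 36.000). The virtual corner opposite M is at (63.600, 36.000). The tangent condition forces JQ to be normal to DQ and tangency of A1 to TC means the radius JT is perpendicular to TC, with radius 9.2, so the center J sits 9.2 in from both sides at J = (54.400, 26.800). Then |MJ| = |J − M| = 60.643.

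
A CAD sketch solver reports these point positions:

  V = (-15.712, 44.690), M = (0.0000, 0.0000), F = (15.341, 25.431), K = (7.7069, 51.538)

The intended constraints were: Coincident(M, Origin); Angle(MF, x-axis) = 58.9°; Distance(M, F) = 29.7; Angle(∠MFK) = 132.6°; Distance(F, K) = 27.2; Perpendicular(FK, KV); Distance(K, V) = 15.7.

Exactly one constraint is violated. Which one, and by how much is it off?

Distance(K, V) = 15.7 — off by 8.70.

M = (0.00, 0.00) ✓; MF at 58.90° ✓; |MF| = 29.70 ✓; ∠MFK = 132.6° ✓; |FK| = 27.20 ✓; ∠(FK, KV) = 90.00° ✓; |KV| = 24.40 ✗.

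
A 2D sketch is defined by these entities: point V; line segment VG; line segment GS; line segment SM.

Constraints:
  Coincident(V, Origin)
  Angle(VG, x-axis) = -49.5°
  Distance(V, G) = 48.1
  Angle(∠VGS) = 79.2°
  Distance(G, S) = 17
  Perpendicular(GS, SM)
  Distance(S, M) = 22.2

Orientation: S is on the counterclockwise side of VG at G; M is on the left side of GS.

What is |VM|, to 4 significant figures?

26.29

V is at the origin; VG runs at -49.5° with length 48.1, so G = 48.1·(cos -49.5°, sin -49.5°) = (31.24, -36.58). ∠VGS = 79.2°, so GS runs at -49.5° + (180° − 79.2°) = 51.30° from the x-axis; with |GS| = 17.0, S = G + 17.0·(cos 51.30°, sin 51.30°) = (41.87, -23.31). GS ⟂ SM; with |SM| = 22.2 on the left of GS, M = S + 22.2·(-0.7804, 0.6252) = (24.54, -9.428). Then |VM| = |M − V| = 26.29.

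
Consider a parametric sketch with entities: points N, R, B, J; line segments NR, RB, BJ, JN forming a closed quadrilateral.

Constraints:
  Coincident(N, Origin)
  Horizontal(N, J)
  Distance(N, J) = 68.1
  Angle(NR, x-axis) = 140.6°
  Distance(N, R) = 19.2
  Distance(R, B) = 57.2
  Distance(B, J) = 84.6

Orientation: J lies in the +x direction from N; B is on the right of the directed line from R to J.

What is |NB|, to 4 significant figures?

44.20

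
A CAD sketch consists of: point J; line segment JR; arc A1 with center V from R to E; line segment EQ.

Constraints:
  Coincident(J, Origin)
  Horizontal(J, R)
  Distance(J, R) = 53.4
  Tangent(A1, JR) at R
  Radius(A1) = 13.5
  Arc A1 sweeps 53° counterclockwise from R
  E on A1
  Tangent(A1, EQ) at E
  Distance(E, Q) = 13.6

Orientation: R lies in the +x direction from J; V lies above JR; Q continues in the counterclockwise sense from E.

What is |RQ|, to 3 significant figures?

25.0

On A1, R sits at bearing -90° from V; a 53° counterclockwise sweep puts E at bearing -37°, so E = V + 13.5·(cos -37°, sin -37°) = (64.2, 5.38). Since A1 is tangent to EQ there, VE ⟂ EQ, so EQ runs along (−sin -37°, cos -37°); with |EQ| = 13.6, Q = (72.4, 16.2). Then |RQ| = |Q − R| = 25.0.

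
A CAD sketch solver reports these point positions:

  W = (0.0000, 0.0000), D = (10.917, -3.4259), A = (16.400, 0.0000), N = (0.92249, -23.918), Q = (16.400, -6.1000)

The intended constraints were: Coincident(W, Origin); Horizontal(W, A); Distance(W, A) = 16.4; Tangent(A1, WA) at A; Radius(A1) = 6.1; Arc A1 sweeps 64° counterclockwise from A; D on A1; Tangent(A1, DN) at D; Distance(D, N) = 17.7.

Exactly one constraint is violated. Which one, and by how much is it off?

Distance(D, N) = 17.7 — off by 5.10.

W = (0.00, 0.00) ✓; W.y = 0.00, A.y = 0.00 ✓; |WA| = 16.40 ✓; ∠(QA, AW) = 90.00° ✓; |QA| = 6.100 ✓; bearing(Q→D) − bearing(Q→A) = 64.00° ✓; |QD| = 6.100 ✓; ∠(QD, DN) = 90.00° ✓; |DN| = 22.80 ✗.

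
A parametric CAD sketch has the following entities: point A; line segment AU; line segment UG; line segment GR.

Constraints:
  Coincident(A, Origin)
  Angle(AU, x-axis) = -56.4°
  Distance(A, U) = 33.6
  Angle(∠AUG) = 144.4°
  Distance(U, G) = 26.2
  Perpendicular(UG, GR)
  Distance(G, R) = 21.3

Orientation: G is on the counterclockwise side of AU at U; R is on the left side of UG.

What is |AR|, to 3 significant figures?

53.5

∠AUG = 144.4°, so UG runs at -56.4° + (180° − 144.4°) = -20.8° from the x-axis; with |UG| = 26.2, G = U + 26.2·(cos -20.8°, sin -20.8°) = (43.1, -37.3). The perpendicularity gives GR at right angles to UG; with |GR| = 21.3 on the left of UG, R = G + 21.3·(0.355, 0.935) = (50.7, -17.4). Then |AR| = |R − A| = 53.5.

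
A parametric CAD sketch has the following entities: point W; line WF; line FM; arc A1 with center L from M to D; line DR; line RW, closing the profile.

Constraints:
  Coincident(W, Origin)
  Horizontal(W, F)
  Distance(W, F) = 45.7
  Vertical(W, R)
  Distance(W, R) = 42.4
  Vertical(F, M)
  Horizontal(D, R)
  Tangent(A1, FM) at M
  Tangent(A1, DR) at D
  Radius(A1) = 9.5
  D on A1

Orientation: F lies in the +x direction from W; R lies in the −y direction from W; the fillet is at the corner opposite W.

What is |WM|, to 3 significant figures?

56.3

W is at the origin; WF is horizontal with |WF| = 45.7 and F on the +x side, so F = (45.7, 0.00). W and R share the same x with |WR| = 42.4 and R on the −y side, so R = (0.00, -42.4). The virtual corner opposite W is at (45.7, -42.4). Tangency of A1 to FM means the radius LM is perpendicular to FM and since A1 is tangent to DR there, LD ⟂ DR, with radius 9.5, so the center L sits 9.5 in from both sides at L = (36.2, -32.9). That places the tangent points at M = (45.7, -32.9) on FM and D = (36.2, -42.4) on DR. Then |WM| = |M − W| = 56.3.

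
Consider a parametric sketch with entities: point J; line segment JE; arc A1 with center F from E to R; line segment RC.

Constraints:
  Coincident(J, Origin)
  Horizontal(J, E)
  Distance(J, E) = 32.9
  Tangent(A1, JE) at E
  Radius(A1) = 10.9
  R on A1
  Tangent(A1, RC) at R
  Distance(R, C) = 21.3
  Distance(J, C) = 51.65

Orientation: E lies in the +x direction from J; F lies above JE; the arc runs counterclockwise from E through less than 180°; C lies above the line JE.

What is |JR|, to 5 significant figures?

45.520

Checks: J = (0.00, 0.00) ✓; |FE| = 10.90 ✓; |FR| = 10.90 ✓; ∠(FR, RC) = 90.00° ✓; |RC| = 21.30 ✓; |JC| = 51.65 ✓.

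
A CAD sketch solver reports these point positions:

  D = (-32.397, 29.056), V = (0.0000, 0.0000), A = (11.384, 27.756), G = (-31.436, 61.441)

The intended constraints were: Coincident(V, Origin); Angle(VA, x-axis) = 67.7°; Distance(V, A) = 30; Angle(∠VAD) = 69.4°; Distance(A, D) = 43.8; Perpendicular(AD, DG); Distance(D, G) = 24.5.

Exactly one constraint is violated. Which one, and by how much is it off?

Distance(D, G) = 24.5 — off by 7.90.

V = (0.00, 0.00) ✓; VA at 67.70° ✓; |VA| = 30.00 ✓; ∠VAD = 69.40° ✓; |AD| = 43.80 ✓; ∠(AD, DG) = 90.00° ✓; |DG| = 32.40 ✗.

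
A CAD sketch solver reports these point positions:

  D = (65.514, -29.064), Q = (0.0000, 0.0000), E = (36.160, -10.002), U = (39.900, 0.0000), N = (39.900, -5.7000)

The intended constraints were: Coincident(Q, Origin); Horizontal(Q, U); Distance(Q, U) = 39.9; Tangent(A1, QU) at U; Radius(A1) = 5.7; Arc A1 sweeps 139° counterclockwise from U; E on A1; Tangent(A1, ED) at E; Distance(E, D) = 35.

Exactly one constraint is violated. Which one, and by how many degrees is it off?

Tangent(A1, ED) at E — off by 8.00°.

Q = (0.00, 0.00) ✓; Q.y = 0.00, U.y = 0.00 ✓; |QU| = 39.90 ✓; ∠(NU, UQ) = 90.00° ✓; |NU| = 5.700 ✓; bearing(N→E) − bearing(N→U) = 139.0° ✓; |NE| = 5.700 ✓; ∠(NE, ED) = 82.00° ✗; |ED| = 35.00 ✓.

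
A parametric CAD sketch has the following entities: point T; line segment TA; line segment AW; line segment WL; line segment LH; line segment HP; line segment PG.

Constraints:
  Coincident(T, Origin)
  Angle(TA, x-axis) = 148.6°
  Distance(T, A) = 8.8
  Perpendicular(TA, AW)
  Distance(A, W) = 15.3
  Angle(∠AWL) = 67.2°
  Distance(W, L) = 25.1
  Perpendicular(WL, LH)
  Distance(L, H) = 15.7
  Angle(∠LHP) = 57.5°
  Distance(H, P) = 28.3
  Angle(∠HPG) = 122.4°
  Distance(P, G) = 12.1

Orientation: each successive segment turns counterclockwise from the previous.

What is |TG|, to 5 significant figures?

25.707

T is at the origin; TA runs at 148.6° with length 8.8, so A = (-7.5112, 4.5849). The perpendicularity gives AW at right angles to TA, so AW runs at -121.40°; with |AW| = 15.3, W = (-15.483, -8.4744). ∠AWL = 67.2° gives WL at -8.6000° from the x-axis; with |WL| = 25.1, L = (9.3351, -12.228). WL ⟂ LH, so LH runs at 81.400°; with |LH| = 15.7, H = (11.683, 3.2957). ∠LHP = 57.5° gives HP at -156.10° from the x-axis; with |HP| = 28.3, P = (-14.191, -8.1698). ∠HPG = 122.4° gives PG at -98.500° from the x-axis; with |PG| = 12.1, G = (-15.979, -20.137). Then |TG| = |G − T| = 25.707.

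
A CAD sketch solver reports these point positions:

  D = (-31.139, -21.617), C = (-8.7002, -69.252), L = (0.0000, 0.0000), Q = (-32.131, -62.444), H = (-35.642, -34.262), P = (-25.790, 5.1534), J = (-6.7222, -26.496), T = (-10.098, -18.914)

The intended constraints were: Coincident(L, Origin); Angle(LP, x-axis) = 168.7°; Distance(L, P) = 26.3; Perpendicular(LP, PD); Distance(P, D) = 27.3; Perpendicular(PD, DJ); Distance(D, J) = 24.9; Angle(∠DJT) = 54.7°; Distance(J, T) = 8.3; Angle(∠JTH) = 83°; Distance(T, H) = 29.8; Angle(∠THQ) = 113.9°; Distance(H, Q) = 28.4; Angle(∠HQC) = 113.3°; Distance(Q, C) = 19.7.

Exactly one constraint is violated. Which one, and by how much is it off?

Distance(Q, C) = 19.7 — off by 4.70.

L = (0.00, 0.00) ✓; LP at 168.7° ✓; |LP| = 26.30 ✓; ∠(LP, PD) = 90.00° ✓; |PD| = 27.30 ✓; ∠(PD, DJ) = 90.00° ✓; |DJ| = 24.90 ✓; ∠DJT = 54.70° ✓; |JT| = 8.300 ✓; ∠JTH = 83.00° ✓; |TH| = 29.80 ✓; ∠THQ = 113.9° ✓; |HQ| = 28.40 ✓; ∠HQC = 113.3° ✓; |QC| = 24.40 ✗.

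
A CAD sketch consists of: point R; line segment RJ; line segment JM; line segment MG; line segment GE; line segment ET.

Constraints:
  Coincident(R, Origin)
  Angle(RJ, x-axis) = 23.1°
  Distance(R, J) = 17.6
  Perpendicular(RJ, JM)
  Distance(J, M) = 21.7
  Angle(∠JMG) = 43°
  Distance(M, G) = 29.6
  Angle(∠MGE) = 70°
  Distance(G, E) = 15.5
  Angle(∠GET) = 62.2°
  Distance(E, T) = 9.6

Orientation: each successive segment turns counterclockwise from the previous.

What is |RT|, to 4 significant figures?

11.45

∠MGE = 70.0° gives GE at 0.1000° from the x-axis; with |GE| = 15.5, E = (13.10, -0.9402). ∠GET = 62.2° gives ET at 117.9° from the x-axis; with |ET| = 9.6, T = (8.608, 7.544). Then |RT| = |T − R| = 11.45.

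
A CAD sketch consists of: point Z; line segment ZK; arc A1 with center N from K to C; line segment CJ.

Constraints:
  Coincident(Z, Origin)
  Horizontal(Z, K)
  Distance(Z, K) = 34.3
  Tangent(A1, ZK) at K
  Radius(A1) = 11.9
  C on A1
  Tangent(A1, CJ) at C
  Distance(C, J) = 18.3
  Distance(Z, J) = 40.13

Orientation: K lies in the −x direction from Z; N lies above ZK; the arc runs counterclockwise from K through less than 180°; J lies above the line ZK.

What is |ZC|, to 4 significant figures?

26.18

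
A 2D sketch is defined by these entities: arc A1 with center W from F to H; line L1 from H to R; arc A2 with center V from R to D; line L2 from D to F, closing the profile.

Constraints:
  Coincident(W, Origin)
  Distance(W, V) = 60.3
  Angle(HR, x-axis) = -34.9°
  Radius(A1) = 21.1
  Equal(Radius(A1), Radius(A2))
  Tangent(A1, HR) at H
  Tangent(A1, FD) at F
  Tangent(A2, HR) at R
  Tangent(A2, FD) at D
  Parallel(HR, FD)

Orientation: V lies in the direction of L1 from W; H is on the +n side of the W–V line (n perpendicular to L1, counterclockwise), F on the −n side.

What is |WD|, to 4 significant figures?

63.89

Tangency of A1 to both parallel lines with radius 21.1 puts H and F at W ± 21.1·n: H = (12.07, 17.31), F = (-12.07, -17.31). Equal radii place R and D the same way about V: R = V + 21.1·n = (61.53, -17.20), D = V − 21.1·n = (37.38, -51.81). Then |WD| = |D − W| = 63.89.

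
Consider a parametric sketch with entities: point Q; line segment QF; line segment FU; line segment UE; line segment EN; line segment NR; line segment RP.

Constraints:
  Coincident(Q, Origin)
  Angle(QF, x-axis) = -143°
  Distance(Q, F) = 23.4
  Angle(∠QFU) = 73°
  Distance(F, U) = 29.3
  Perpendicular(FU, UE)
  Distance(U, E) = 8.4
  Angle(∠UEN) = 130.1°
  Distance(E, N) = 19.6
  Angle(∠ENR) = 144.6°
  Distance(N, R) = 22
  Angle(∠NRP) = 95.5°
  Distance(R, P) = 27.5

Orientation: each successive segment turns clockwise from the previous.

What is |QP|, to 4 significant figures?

32.89

∠ENR = 144.6° gives NR at -65.30° from the x-axis; with |NR| = 22.0, R = (5.368, -13.43). ∠NRP = 95.5° gives RP at -149.8° from the x-axis; with |RP| = 27.5, P = (-18.40, -27.27). Then |QP| = |P − Q| = 32.89.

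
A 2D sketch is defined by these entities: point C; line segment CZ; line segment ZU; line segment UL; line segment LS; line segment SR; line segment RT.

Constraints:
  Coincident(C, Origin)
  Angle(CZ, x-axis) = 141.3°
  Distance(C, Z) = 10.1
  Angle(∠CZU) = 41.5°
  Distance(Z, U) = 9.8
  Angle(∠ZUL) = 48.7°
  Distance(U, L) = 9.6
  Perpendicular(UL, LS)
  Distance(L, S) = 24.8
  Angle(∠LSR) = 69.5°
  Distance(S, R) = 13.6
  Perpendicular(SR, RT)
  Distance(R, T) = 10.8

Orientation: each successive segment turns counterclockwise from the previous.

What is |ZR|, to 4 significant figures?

15.90

C is at the origin; CZ runs at 141.3° with length 10.1, so Z = (-7.882, 6.315). ∠CZU = 41.5° gives ZU at -80.20° from the x-axis; with |ZU| = 9.8, U = (-6.214, -3.342). ∠ZUL = 48.7° gives UL at 51.10° from the x-axis; with |UL| = 9.6, L = (-0.1858, 4.129). UL is perpendicular to LS, so LS runs at 141.1°; with |LS| = 24.8, S = (-19.49, 19.70). ∠LSR = 69.5° gives SR at -108.4° from the x-axis; with |SR| = 13.6, R = (-23.78, 6.798). Then |ZR| = |R − Z| = 15.90.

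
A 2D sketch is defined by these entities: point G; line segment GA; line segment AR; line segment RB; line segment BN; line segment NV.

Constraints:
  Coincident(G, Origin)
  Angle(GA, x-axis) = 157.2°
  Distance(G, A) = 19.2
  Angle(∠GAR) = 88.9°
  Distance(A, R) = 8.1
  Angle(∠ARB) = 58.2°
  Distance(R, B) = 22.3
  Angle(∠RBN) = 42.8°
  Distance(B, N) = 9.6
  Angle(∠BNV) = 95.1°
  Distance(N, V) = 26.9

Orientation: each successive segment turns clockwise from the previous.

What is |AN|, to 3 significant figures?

11.0

∠ARB = 58.2° gives RB at -55.7° from the x-axis; with |RB| = 22.3, B = (-1.85, -3.58). ∠RBN = 42.8° gives BN at 167° from the x-axis; with |BN| = 9.6, N = (-11.2, -1.43). Then |AN| = |N − A| = 11.0.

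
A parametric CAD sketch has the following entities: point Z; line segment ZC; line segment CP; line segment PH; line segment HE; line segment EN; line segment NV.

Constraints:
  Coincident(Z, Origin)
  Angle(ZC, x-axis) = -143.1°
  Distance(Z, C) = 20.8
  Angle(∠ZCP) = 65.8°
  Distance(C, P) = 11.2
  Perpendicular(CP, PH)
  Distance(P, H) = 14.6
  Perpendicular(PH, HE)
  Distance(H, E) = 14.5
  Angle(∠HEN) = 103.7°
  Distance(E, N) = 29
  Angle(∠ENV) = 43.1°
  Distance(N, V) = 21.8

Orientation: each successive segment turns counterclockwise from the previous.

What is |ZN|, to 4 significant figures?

37.53

Z is at the origin; ZC runs at -143.1° with length 20.8, so C = (-16.63, -12.49). ∠ZCP = 65.8° gives CP at -28.90° from the x-axis; with |CP| = 11.2, P = (-6.828, -17.90). The perpendicularity gives PH at right angles to CP, so PH runs at 61.10°; with |PH| = 14.6, H = (0.2277, -5.120). PH ⟂ HE, so HE runs at 151.1°; with |HE| = 14.5, E = (-12.47, 1.888). ∠HEN = 103.7° gives EN at -132.6° from the x-axis; with |EN| = 29.0, N = (-32.10, -19.46). Then |ZN| = |N − Z| = 37.53.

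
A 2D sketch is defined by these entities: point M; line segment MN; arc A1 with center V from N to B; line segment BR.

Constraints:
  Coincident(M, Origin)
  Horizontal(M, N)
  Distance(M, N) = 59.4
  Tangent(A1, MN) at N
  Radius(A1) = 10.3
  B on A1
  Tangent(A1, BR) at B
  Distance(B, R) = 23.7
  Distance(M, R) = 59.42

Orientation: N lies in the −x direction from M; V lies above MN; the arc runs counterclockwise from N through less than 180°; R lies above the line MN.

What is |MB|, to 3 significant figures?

50.1

M is at the origin; M and N share the same y with |MN| = 59.4 and N on the −x side, so N = (-59.4, 0.00). Since A1 is tangent to MN there, VN ⟂ MN, so V = N + (0, 10.3) = (-59.4, 10.3). Since VB ⟂ BR (tangency), |VR| = √(10.3² + 23.7²) = 25.8 regardless of where B sits on A1. So R lies on both circle(M, 59.42) and circle(V, 25.8); the above-MN intersection is R = (-48.8, 33.9). B is the foot of the tangent from R: B = (-49.1, 10.2).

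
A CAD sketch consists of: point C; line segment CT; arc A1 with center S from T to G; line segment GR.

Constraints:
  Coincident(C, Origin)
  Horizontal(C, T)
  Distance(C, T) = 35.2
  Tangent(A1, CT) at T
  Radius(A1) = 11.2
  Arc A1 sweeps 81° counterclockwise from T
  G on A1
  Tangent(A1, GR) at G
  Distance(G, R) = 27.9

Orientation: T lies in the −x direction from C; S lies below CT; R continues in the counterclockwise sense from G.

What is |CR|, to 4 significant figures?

62.71

C is at the origin; CT is horizontal with |CT| = 35.2 and T on the −x side, so T = (-35.20, 0.000). The tangent condition forces ST to be normal to CT, so S = T + (0, -11.2) = (-35.20, -11.20). On A1, T sits at bearing 90° from S; an 81° counterclockwise sweep puts G at bearing 171°, so G = S + 11.2·(cos 171°, sin 171°) = (-46.26, -9.448). Since A1 is tangent to GR there, SG ⟂ GR, so GR runs along (−sin 171°, cos 171°); with |GR| = 27.9, R = (-50.63, -37.00). Then |CR| = |R − C| = 62.71.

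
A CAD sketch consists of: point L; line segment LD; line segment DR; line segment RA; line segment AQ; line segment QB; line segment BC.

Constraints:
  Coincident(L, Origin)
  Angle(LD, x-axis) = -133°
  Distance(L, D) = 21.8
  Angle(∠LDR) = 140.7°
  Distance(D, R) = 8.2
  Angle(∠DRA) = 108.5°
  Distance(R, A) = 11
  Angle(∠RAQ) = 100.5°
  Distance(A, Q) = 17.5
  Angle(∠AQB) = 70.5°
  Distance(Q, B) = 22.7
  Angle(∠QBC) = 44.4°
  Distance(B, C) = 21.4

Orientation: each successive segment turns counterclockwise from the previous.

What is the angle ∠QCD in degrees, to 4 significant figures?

78.45°

∠AQB = 70.5° gives QB at 166.8° from the x-axis; with |QB| = 22.7, B = (-17.86, -8.373). ∠QBC = 44.4° gives BC at -57.60° from the x-axis; with |BC| = 21.4, C = (-6.391, -26.44). Then cos ∠QCD = CQ·CD / (|CQ||CD|), giving 78.45°.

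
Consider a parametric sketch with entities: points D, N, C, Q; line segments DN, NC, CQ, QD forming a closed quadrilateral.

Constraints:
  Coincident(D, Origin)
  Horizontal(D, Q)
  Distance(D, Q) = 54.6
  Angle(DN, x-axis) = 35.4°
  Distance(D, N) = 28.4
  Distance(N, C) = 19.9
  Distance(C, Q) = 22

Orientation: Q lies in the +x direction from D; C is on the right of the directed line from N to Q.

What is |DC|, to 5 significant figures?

32.642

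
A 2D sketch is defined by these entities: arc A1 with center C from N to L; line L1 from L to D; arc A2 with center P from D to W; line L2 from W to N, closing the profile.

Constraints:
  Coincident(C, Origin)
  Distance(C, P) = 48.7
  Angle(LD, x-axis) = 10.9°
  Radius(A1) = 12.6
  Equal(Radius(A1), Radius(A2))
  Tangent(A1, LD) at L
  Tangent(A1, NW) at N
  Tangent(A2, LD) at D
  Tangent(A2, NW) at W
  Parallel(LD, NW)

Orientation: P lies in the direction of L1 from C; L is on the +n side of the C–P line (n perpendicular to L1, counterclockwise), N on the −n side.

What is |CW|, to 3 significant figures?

50.3

Tangency of A1 to both parallel lines with radius 12.6 puts L and N at C ± 12.6·n: L = (-2.38, 12.4), N = (2.38, -12.4). Equal radii place D and W the same way about P: D = P + 12.6·n = (45.4, 21.6), W = P − 12.6·n = (50.2, -3.16). Then |CW| = |W − C| = 50.3.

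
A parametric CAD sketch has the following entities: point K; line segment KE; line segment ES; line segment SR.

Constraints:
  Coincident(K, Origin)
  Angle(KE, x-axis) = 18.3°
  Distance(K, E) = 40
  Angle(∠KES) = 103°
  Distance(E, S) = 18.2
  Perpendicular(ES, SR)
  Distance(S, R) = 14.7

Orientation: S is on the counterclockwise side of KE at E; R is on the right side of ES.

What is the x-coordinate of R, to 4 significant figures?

50.93

K is at the origin; KE runs at 18.3° with length 40.0, so E = 40.0·(cos 18.3°, sin 18.3°) = (37.98, 12.56). ∠KES = 103.0°, so ES runs at 18.3° + (180° − 103.0°) = 95.30° from the x-axis; with |ES| = 18.2, S = E + 18.2·(cos 95.30°, sin 95.30°) = (36.30, 30.68). ES is perpendicular to SR; with |SR| = 14.7 on the right of ES, R = S + 14.7·(0.9957, 0.09237) = (50.93, 32.04). So R.x = 50.93.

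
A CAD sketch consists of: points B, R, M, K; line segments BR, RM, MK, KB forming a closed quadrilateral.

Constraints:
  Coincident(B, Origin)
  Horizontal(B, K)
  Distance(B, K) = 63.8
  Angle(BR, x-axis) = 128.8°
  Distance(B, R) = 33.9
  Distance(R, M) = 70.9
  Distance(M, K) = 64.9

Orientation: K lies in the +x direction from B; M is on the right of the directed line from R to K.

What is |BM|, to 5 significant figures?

38.445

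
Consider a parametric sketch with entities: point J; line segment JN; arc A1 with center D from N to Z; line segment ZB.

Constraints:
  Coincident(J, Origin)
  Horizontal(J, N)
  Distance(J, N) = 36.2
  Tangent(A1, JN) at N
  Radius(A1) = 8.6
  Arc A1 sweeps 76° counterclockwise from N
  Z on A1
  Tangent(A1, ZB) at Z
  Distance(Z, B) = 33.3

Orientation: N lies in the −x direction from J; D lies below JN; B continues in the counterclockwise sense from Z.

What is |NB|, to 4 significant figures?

42.15

J is at the origin; JN is horizontal with |JN| = 36.2 and N on the −x side, so N = (-36.20, 0.000). Since A1 is tangent to JN there, DN ⟂ JN, so D = N + (0, -8.6) = (-36.20, -8.600). On A1, N sits at bearing 90° from D; a 76° counterclockwise sweep puts Z at bearing 166°, so Z = D + 8.6·(cos 166°, sin 166°) = (-44.54, -6.519). Tangency of A1 to ZB means the radius DZ is perpendicular to ZB, so ZB runs along (−sin 166°, cos 166°); with |ZB| = 33.3, B = (-52.60, -38.83). Then |NB| = |B − N| = 42.15.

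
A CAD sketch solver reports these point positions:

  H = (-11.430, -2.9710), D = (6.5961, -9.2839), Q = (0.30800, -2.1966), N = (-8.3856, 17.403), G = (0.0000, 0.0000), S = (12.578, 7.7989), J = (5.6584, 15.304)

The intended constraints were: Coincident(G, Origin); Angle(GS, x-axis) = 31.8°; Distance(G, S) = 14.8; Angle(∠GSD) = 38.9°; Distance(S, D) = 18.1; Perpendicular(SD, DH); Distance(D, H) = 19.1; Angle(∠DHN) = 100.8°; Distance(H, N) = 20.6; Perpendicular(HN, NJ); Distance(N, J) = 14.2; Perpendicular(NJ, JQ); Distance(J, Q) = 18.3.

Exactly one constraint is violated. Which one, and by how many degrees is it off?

Perpendicular(NJ, JQ) — off by 8.50°.

G = (0.00, 0.00) ✓; GS at 31.80° ✓; |GS| = 14.80 ✓; ∠GSD = 38.90° ✓; |SD| = 18.10 ✓; ∠(SD, DH) = 90.00° ✓; |DH| = 19.10 ✓; ∠DHN = 100.8° ✓; |HN| = 20.60 ✓; ∠(HN, NJ) = 90.00° ✓; |NJ| = 14.20 ✓; ∠(NJ, JQ) = 98.50° ✗; |JQ| = 18.30 ✓.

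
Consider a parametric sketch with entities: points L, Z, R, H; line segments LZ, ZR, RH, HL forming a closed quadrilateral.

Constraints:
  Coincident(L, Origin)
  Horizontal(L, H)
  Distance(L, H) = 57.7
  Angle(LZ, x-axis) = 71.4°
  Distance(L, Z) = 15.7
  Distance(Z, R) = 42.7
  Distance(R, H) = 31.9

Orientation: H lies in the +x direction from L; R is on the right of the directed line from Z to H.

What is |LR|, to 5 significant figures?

36.671

Checks: |ZR| = 42.70 ✓; |RH| = 31.90 ✓.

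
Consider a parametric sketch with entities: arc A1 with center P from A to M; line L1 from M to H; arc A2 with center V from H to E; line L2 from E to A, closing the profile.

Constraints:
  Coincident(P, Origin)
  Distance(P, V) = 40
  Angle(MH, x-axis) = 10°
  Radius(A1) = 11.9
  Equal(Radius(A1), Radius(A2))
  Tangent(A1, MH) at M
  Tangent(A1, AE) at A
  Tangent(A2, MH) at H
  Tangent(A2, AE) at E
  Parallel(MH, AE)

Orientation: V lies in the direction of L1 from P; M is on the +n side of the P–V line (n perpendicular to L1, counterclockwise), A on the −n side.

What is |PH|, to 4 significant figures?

41.73

The slot axis is L1's direction at 10.0°, so u = (cos 10.0°, sin 10.0°) = (0.9848, 0.1736) and n = (−sin 10.0°, cos 10.0°) = (-0.1736, 0.9848). P is at the origin and V lies 40.0 along u from P, so V = 40.0·u = (39.39, 6.946). Tangency of A1 to both parallel lines with radius 11.9 puts M and A at P ± 11.9·n: M = (-2.066, 11.72), A = (2.066, -11.72). Equal radii place H and E the same way about V: H = V + 11.9·n = (37.33, 18.67), E = V − 11.9·n = (41.46, -4.773). Then |PH| = |H − P| = 41.73.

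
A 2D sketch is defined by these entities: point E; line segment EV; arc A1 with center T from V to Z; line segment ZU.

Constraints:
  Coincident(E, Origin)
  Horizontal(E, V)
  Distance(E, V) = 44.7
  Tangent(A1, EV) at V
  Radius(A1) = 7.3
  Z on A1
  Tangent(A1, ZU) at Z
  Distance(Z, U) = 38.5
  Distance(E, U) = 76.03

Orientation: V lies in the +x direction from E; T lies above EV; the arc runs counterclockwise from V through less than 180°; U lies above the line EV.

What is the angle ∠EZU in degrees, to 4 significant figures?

113.7°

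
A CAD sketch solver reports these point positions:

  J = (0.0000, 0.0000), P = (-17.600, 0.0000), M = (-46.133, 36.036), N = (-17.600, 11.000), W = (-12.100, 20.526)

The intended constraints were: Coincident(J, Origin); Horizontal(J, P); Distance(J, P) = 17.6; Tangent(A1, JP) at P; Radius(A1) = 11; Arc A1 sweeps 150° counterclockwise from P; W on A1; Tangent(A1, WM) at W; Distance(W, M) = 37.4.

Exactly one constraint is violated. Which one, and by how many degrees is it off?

Tangent(A1, WM) at W — off by 5.50°.

J = (0.00, 0.00) ✓; J.y = 0.00, P.y = 0.00 ✓; |JP| = 17.60 ✓; ∠(NP, PJ) = 90.00° ✓; |NP| = 11.00 ✓; bearing(N→W) − bearing(N→P) = 150.0° ✓; |NW| = 11.00 ✓; ∠(NW, WM) = 84.50° ✗; |WM| = 37.40 ✓.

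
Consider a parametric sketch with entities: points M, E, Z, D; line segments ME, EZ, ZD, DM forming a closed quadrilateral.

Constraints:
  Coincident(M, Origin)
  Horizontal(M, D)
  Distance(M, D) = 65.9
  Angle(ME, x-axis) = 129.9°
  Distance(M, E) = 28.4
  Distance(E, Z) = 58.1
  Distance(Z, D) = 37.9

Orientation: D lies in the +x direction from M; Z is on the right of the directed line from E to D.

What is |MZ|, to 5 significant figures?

31.682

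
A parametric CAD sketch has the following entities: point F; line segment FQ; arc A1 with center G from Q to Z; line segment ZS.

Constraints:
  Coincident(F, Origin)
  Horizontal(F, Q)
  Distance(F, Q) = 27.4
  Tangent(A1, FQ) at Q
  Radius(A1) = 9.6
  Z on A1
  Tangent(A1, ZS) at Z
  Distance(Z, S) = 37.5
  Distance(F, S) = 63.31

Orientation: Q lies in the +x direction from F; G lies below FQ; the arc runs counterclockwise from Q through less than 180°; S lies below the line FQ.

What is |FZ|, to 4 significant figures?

25.99

F is at the origin; F and Q share the same y with |FQ| = 27.4 and Q on the +x side, so Q = (27.40, 0.000). Since A1 is tangent to FQ there, GQ ⟂ FQ, so G = Q + (0, -9.6) = (27.40, -9.600). Since GZ ⟂ ZS (tangency), |GS| = √(9.6² + 37.5²) = 38.71 regardless of where Z sits on A1. So S lies on both circle(F, 63.31) and circle(G, 38.71); the below-FQ intersection is S = (45.90, -43.60). Z is the foot of the tangent from S: Z = (20.37, -16.14).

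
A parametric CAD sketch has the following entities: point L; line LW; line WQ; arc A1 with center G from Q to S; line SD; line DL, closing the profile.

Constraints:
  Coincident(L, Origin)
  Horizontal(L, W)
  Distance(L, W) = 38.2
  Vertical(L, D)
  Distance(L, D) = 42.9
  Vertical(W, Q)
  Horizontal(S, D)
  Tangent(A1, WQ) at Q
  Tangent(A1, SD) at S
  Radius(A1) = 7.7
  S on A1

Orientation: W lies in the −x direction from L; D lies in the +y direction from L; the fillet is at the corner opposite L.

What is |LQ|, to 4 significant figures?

51.94

L is at the origin; L and W share the same y with |LW| = 38.2 and W on the −x side, so W = (-38.20, 0.000). LD is vertical with |LD| = 42.9 and D on the +y side, so D = (0.000, 42.90). The virtual corner opposite L is at (-38.20, 42.90). Tangency of A1 to WQ means the radius GQ is perpendicular to WQ and A1 meets SD tangentially, so GS is at right angles to SD, with radius 7.7, so the center G sits 7.7 in from both sides at G = (-30.50, 35.20). That places the tangent points at Q = (-38.20, 35.20) on WQ and S = (-30.50, 42.90) on SD. Then |LQ| = |Q − L| = 51.94.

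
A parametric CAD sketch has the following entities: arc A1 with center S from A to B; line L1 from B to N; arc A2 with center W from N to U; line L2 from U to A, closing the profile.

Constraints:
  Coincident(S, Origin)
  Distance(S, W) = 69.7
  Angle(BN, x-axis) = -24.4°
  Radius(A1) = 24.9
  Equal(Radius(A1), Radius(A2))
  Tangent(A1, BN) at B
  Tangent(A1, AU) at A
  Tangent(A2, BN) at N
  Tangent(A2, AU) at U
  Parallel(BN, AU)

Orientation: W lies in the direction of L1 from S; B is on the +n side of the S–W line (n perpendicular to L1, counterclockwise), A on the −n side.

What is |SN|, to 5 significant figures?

74.014

The slot axis is L1's direction at -24.4°, so u = (cos -24.4°, sin -24.4°) = (0.91068, -0.41310) and n = (−sin -24.4°, cos -24.4°) = (0.41310, 0.91068). S is at the origin and W lies 69.7 along u from S, so W = 69.7·u = (63.475, -28.793). Tangency of A1 to both parallel lines with radius 24.9 puts B and A at S ± 24.9·n: B = (10.286, 22.676), A = (-10.286, -22.676). Equal radii place N and U the same way about W: N = W + 24.9·n = (73.761, -6.1174), U = W − 24.9·n = (53.188, -51.469). Then |SN| = |N − S| = 74.014.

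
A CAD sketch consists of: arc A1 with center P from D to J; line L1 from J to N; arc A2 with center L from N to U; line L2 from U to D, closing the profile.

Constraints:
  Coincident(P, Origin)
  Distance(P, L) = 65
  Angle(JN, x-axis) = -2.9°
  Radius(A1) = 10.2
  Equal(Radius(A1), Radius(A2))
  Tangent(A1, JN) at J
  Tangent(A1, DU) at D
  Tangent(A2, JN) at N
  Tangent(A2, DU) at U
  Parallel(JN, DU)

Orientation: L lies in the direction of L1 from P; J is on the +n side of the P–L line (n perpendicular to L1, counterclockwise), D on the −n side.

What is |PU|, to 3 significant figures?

65.8

Tangency of A1 to both parallel lines with radius 10.2 puts J and D at P ± 10.2·n: J = (0.516, 10.2), D = (-0.516, -10.2). Equal radii place N and U the same way about L: N = L + 10.2·n = (65.4, 6.90), U = L − 10.2·n = (64.4, -13.5). Then |PU| = |U − P| = 65.8.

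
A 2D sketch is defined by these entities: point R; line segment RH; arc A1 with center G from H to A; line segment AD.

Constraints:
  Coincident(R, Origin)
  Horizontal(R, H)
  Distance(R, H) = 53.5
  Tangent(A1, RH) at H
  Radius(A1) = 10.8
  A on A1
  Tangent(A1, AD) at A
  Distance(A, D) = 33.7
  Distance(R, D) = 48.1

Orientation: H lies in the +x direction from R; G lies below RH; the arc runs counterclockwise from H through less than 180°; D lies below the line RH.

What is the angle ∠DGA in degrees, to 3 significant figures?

72.2°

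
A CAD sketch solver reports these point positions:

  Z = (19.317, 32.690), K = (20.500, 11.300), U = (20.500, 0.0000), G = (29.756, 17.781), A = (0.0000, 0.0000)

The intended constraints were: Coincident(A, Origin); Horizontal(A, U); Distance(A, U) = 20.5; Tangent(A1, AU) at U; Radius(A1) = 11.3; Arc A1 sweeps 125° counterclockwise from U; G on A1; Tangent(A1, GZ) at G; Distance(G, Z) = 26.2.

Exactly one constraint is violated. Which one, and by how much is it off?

Distance(G, Z) = 26.2 — off by 8.00.

A = (0.00, 0.00) ✓; A.y = 0.00, U.y = 0.00 ✓; |AU| = 20.50 ✓; ∠(KU, UA) = 90.00° ✓; |KU| = 11.30 ✓; bearing(K→G) − bearing(K→U) = 125.0° ✓; |KG| = 11.30 ✓; ∠(KG, GZ) = 90.00° ✓; |GZ| = 18.20 ✗.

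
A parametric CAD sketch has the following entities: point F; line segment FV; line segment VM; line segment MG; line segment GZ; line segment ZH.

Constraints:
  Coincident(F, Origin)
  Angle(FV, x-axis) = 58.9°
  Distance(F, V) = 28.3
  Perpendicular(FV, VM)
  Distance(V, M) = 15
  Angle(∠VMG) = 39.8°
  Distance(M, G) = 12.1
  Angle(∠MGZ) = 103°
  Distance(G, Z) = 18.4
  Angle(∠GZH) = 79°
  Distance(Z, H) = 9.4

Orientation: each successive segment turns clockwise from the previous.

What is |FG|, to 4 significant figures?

21.33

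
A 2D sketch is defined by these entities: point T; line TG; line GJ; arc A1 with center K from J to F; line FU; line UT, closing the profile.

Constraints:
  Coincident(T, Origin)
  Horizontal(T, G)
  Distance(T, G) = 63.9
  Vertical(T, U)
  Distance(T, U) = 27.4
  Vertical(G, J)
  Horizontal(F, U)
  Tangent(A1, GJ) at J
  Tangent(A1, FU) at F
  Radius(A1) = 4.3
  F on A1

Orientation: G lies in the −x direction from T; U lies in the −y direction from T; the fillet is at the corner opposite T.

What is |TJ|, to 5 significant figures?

67.947

T is at the origin; TG is horizontal with |TG| = 63.9 and G on the −x side, so G = (-63.900, 0.0000). TU is vertical with |TU| = 27.4 and U on the −y side, so U = (0.0000, -27.400). The virtual corner opposite T is at (-63.900, -27.400). Tangency of A1 to GJ means the radius KJ is perpendicular to GJ and tangency of A1 to FU means the radius KF is perpendicular to FU, with radius 4.3, so the center K sits 4.3 in from both sides at K = (-59.600, -23.100). That places the tangent points at J = (-63.900, -23.100) on GJ and F = (-59.600, -27.400) on FU. Then |TJ| = |J − T| = 67.947.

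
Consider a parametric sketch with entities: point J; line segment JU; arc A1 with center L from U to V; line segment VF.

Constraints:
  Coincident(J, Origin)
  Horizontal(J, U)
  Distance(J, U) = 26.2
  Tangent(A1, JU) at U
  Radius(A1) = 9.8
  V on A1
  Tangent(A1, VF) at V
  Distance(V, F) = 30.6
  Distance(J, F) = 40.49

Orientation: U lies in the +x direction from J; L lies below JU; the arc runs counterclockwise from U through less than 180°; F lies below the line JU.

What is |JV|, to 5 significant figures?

18.508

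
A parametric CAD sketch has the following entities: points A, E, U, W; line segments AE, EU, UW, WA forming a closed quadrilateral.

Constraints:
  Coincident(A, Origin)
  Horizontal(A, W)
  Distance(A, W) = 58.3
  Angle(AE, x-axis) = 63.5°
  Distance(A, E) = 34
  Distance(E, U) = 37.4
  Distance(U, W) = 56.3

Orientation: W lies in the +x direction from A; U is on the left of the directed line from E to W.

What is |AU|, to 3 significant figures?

69.9

A is at the origin; A and W share the same y with |AW| = 58.3 and W in +x, so W = (58.3, 0). AE runs at 63.5° with |AE| = 34.0, so E = (15.2, 30.4). U is determined by |EU| = 37.4 and |UW| = 56.3 together: it lies at the intersection of circle(E, 37.4) and circle(W, 56.3). With |EW| = 52.8, the foot of the radical line on EW is 9.62 from E and the perpendicular offset is √(37.4² − 9.62²) = 36.1. Taking the left-of-EW solution: U = (43.9, 54.4).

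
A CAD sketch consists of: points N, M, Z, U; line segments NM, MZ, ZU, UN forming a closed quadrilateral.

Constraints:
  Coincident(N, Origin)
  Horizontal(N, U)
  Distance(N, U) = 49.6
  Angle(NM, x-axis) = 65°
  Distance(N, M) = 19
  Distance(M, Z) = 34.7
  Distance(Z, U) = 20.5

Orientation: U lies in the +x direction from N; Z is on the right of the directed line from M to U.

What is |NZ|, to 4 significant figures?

32.26

Checks: |MZ| = 34.70 ✓; |ZU| = 20.50 ✓.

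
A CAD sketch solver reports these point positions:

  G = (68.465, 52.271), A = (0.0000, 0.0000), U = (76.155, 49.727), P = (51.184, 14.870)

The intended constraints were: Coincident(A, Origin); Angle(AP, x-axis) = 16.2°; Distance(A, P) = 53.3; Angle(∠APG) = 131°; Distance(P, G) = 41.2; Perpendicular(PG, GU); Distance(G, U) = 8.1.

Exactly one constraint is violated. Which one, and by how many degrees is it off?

Perpendicular(PG, GU) — off by 6.49°.

A = (0.00, 0.00) ✓; AP at 16.20° ✓; |AP| = 53.30 ✓; ∠APG = 131.0° ✓; |PG| = 41.20 ✓; ∠(PG, GU) = 83.51° ✗; |GU| = 8.100 ✓.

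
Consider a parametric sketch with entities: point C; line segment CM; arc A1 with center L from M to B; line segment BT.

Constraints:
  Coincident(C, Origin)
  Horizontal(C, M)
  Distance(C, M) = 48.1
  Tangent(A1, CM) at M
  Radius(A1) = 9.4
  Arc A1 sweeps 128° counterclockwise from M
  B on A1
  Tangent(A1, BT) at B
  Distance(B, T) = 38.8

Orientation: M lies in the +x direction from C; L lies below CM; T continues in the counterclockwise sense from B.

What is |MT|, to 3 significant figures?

48.6

C is at the origin; C and M share the same y with |CM| = 48.1 and M on the +x side, so M = (48.1, 0.00). A1 meets CM tangentially, so LM is at right angles to CM, so L = M + (0, -9.4) = (48.1, -9.40). On A1, M sits at bearing 90° from L; a 128° counterclockwise sweep puts B at bearing 218°, so B = L + 9.4·(cos 218°, sin 218°) = (40.7, -15.2). A1 meets BT tangentially, so LB is at right angles to BT, so BT runs along (−sin 218°, cos 218°); with |BT| = 38.8, T = (64.6, -45.8). Then |MT| = |T − M| = 48.6.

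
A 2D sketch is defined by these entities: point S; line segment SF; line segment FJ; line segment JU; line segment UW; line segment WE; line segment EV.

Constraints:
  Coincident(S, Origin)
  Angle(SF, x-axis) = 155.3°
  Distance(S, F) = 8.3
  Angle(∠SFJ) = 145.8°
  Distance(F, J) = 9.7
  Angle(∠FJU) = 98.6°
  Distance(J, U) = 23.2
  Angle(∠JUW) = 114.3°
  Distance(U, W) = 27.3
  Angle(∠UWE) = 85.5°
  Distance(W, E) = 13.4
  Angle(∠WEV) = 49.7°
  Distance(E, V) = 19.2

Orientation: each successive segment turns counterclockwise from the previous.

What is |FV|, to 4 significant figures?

30.06

S is at the origin; SF runs at 155.3° with length 8.3, so F = (-7.541, 3.468). ∠SFJ = 145.8° gives FJ at -170.5° from the x-axis; with |FJ| = 9.7, J = (-17.11, 1.867). ∠FJU = 98.6° gives JU at -89.10° from the x-axis; with |JU| = 23.2, U = (-16.74, -21.33). ∠JUW = 114.3° gives UW at -23.40° from the x-axis; with |UW| = 27.3, W = (8.312, -32.17). ∠UWE = 85.5° gives WE at 71.10° from the x-axis; with |WE| = 13.4, E = (12.65, -19.49). ∠WEV = 49.7° gives EV at -158.6° from the x-axis; with |EV| = 19.2, V = (-5.224, -26.50). Then |FV| = |V − F| = 30.06.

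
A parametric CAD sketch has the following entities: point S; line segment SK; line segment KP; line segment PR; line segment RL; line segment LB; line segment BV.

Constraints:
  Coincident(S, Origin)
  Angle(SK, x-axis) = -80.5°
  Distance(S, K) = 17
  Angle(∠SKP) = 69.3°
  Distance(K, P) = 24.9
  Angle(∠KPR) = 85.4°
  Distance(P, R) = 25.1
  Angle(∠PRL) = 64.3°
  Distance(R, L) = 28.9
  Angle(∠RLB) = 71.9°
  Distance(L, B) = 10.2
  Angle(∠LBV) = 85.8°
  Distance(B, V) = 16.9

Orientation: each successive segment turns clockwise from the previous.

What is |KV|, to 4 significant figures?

23.29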